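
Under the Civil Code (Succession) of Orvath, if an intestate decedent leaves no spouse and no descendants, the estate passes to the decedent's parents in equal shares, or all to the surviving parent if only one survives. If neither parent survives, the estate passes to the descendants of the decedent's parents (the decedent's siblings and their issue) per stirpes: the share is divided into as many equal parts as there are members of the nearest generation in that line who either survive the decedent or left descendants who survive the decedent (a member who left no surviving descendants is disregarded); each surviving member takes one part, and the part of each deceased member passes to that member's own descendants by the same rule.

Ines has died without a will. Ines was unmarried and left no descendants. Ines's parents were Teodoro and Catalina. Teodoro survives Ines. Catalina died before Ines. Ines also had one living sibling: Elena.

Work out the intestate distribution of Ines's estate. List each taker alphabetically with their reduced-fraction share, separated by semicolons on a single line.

Teodoro 1

Only one parent, Teodoro, survives, so Teodoro takes the entire estate. The siblings take nothing because a surviving parent has priority.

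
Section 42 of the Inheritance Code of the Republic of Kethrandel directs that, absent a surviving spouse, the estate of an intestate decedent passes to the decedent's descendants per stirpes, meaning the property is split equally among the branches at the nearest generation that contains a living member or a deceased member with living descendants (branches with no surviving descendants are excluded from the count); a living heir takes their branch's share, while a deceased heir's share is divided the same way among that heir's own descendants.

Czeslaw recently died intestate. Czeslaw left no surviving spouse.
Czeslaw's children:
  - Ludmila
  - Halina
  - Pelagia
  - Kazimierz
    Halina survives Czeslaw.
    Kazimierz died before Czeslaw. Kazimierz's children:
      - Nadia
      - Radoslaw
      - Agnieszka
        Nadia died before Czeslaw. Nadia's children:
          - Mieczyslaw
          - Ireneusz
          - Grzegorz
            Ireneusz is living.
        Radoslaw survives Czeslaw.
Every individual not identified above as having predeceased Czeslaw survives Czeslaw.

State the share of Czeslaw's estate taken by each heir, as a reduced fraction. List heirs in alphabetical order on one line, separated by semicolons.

There is no surviving spouse, so the entire estate passes to Czeslaw's descendants per stirpes.
The estate is divided into 4 equal shares of 1/4 among Ludmila, Halina, Pelagia, Kazimierz.
Ludmila is living and takes 1/4.
Halina is living and takes 1/4.
Pelagia is living and takes 1/4.
Kazimierz predeceased; the 1/4 allotted to Kazimierz's branch passes to Kazimierz's issue by representation.
The 1/4 is divided into 3 equal shares of 1/12 among Nadia, Radoslaw, Agnieszka.
Nadia predeceased; the 1/12 allotted to Nadia's branch passes to Nadia's issue by representation.
The 1/12 is divided into 3 equal shares of 1/36 among Mieczyslaw, Ireneusz, Grzegorz.
Mieczyslaw is living and takes 1/36.
Ireneusz is living and takes 1/36.
Grzegorz is living and takes 1/36.
Radoslaw is living and takes 1/12.
Agnieszka is living and takes 1/12.

Agnieszka 1/12; Grzegorz 1/36; Halina 1/4; Ireneusz 1/36; Ludmila 1/4; Mieczyslaw 1/36; Pelagia 1/4; Radoslaw 1/12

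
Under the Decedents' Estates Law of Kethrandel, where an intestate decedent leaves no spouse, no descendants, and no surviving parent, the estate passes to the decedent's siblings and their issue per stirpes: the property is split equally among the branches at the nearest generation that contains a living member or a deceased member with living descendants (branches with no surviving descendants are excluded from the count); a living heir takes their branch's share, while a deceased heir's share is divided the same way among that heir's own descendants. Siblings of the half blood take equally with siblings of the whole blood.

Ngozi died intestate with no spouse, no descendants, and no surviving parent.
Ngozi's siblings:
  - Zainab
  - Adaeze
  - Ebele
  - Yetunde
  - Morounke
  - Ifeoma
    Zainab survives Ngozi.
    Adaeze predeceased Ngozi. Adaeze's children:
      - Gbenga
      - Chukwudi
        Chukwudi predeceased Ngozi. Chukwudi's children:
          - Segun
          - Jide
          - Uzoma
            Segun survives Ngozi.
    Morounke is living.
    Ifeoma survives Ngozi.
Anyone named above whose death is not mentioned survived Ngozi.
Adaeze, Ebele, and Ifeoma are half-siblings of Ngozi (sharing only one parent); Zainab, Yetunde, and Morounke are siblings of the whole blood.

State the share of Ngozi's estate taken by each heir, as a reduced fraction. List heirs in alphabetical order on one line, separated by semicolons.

Ebele 1/6; Gbenga 1/12; Ifeoma 1/6; Jide 1/36; Morounke 1/6; Segun 1/36; Uzoma 1/36; Yetunde 1/6; Zainab 1/6

No spouse, descendants, or parent survives, so the estate passes to Ngozi's siblings per stirpes.
Half-blood and whole-blood siblings take equally under the stated rule.
The estate is divided into 6 equal shares of 1/6 among Zainab, Adaeze, Ebele, Yetunde, Morounke, Ifeoma.
Zainab is living and takes 1/6.
Adaeze predeceased; the 1/6 allotted to Adaeze's branch passes to Adaeze's issue by representation.
The 1/6 is divided into 2 equal shares of 1/12 among Gbenga, Chukwudi.
Gbenga is living and takes 1/12.
Chukwudi predeceased; the 1/12 allotted to Chukwudi's branch passes to Chukwudi's issue by representation.
The 1/12 is divided into 3 equal shares of 1/36 among Segun, Jide, Uzoma.
Segun is living and takes 1/36.
Jide is living and takes 1/36.
Uzoma is living and takes 1/36.
Ebele is living and takes 1/6.
Yetunde is living and takes 1/6.
Morounke is living and takes 1/6.
Ifeoma is living and takes 1/6.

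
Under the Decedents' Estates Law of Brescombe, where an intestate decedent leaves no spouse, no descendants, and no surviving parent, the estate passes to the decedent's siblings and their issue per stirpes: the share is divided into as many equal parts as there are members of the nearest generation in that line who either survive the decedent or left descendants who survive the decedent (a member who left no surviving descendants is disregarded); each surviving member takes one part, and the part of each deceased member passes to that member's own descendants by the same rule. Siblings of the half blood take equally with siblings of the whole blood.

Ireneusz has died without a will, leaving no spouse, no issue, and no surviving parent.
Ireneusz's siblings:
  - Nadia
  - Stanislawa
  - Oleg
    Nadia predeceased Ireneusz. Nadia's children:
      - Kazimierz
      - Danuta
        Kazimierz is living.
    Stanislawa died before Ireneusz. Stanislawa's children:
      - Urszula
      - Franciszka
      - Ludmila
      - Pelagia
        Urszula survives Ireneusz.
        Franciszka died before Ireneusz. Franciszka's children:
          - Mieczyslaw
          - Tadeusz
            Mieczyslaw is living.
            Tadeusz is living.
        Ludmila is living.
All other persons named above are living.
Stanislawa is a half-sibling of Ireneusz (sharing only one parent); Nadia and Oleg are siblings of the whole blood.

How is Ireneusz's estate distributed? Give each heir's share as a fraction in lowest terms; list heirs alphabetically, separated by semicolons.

Danuta 1/6; Kazimierz 1/6; Ludmila 1/12; Mieczyslaw 1/24; Oleg 1/3; Pelagia 1/12; Tadeusz 1/24; Urszula 1/12

No spouse, descendants, or parent survives, so the estate passes to Ireneusz's siblings per stirpes.
Half-blood and whole-blood siblings take equally under the stated rule.
The estate is divided into 3 equal shares of 1/3 among Nadia, Stanislawa, Oleg.
Nadia predeceased; the 1/3 allotted to Nadia's branch passes to Nadia's issue by representation.
The 1/3 is divided into 2 equal shares of 1/6 among Kazimierz, Danuta.
Kazimierz is living and takes 1/6.
Danuta is living and takes 1/6.
Stanislawa predeceased; the 1/3 allotted to Stanislawa's branch passes to Stanislawa's issue by representation.
The 1/3 is divided into 4 equal shares of 1/12 among Urszula, Franciszka, Ludmila, Pelagia.
Urszula is living and takes 1/12.
Franciszka predeceased; the 1/12 allotted to Franciszka's branch passes to Franciszka's issue by representation.
The 1/12 is divided into 2 equal shares of 1/24 among Mieczyslaw, Tadeusz.
Mieczyslaw is living and takes 1/24.
Tadeusz is living and takes 1/24.
Ludmila is living and takes 1/12.
Pelagia is living and takes 1/12.
Oleg is living and takes 1/3.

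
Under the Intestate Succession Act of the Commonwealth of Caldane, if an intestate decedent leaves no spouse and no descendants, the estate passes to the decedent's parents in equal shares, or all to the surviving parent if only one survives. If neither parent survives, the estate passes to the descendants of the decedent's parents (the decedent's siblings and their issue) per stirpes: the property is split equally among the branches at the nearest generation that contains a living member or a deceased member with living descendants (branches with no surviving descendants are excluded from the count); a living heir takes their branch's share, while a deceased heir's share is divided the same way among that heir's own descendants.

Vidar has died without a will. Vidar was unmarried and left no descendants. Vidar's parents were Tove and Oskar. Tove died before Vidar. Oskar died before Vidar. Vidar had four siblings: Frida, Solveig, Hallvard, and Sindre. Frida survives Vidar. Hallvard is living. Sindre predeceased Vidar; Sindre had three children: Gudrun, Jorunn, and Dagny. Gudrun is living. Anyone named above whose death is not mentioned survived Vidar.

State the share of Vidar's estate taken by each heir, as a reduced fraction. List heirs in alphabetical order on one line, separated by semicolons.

Dagny 1/12; Frida 1/4; Gudrun 1/12; Hallvard 1/4; Jorunn 1/12; Solveig 1/4

Neither parent survives and there are no descendants, so the estate passes to Vidar's siblings and their issue per stirpes.
The estate is divided into 4 equal shares of 1/4 among Frida, Solveig, Hallvard, Sindre.
Frida is living and takes 1/4.
Solveig is living and takes 1/4.
Hallvard is living and takes 1/4.
Sindre predeceased; the 1/4 allotted to Sindre's branch passes to Sindre's issue by representation.
The 1/4 is divided into 3 equal shares of 1/12 among Gudrun, Jorunn, Dagny.
Gudrun is living and takes 1/12.
Jorunn is living and takes 1/12.
Dagny is living and takes 1/12.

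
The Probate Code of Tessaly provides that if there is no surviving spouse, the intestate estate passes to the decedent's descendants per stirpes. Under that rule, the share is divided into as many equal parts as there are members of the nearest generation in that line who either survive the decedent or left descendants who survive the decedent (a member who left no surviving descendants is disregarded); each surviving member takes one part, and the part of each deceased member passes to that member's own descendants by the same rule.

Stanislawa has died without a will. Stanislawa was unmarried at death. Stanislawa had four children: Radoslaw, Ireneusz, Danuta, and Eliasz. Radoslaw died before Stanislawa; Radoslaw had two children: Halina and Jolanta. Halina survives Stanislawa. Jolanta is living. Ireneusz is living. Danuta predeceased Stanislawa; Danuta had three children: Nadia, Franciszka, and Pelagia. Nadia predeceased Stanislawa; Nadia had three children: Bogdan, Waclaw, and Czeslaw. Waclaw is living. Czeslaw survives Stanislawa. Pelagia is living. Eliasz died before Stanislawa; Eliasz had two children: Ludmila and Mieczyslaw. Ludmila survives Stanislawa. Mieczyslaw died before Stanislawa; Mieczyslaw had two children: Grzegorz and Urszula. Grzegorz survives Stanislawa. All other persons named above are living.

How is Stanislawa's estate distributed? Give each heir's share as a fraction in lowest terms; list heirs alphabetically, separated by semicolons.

Bogdan 1/36; Czeslaw 1/36; Franciszka 1/12; Grzegorz 1/16; Halina 1/8; Ireneusz 1/4; Jolanta 1/8; Ludmila 1/8; Pelagia 1/12; Urszula 1/16; Waclaw 1/36

There is no surviving spouse, so the entire estate passes to Stanislawa's descendants per stirpes.
The estate is divided into 4 equal shares of 1/4 among Radoslaw, Ireneusz, Danuta, Eliasz.
Radoslaw predeceased; the 1/4 allotted to Radoslaw's branch passes to Radoslaw's issue by representation.
The 1/4 is divided into 2 equal shares of 1/8 among Halina, Jolanta.
Halina is living and takes 1/8.
Jolanta is living and takes 1/8.
Ireneusz is living and takes 1/4.
Danuta predeceased; the 1/4 allotted to Danuta's branch passes to Danuta's issue by representation.
The 1/4 is divided into 3 equal shares of 1/12 among Nadia, Franciszka, Pelagia.
Nadia predeceased; the 1/12 allotted to Nadia's branch passes to Nadia's issue by representation.
The 1/12 is divided into 3 equal shares of 1/36 among Bogdan, Waclaw, Czeslaw.
Bogdan is living and takes 1/36.
Waclaw is living and takes 1/36.
Czeslaw is living and takes 1/36.
Franciszka is living and takes 1/12.
Pelagia is living and takes 1/12.
Eliasz predeceased; the 1/4 allotted to Eliasz's branch passes to Eliasz's issue by representation.
The 1/4 is divided into 2 equal shares of 1/8 among Ludmila, Mieczyslaw.
Ludmila is living and takes 1/8.
Mieczyslaw predeceased; the 1/8 allotted to Mieczyslaw's branch passes to Mieczyslaw's issue by representation.
The 1/8 is divided into 2 equal shares of 1/16 among Grzegorz, Urszula.
Grzegorz is living and takes 1/16.
Urszula is living and takes 1/16.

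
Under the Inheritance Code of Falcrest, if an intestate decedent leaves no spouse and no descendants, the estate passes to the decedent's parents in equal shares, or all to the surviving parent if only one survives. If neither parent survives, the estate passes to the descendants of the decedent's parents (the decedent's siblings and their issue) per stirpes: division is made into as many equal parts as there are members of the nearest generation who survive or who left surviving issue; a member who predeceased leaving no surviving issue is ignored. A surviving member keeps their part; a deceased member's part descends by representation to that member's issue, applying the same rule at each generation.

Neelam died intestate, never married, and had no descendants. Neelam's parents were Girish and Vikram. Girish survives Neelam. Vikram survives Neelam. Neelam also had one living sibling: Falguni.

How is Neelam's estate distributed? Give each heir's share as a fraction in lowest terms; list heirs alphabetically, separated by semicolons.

Girish 1/2; Vikram 1/2

Both parents survive, so Girish and Vikram each take 1/2. The siblings take nothing because a surviving parent has priority.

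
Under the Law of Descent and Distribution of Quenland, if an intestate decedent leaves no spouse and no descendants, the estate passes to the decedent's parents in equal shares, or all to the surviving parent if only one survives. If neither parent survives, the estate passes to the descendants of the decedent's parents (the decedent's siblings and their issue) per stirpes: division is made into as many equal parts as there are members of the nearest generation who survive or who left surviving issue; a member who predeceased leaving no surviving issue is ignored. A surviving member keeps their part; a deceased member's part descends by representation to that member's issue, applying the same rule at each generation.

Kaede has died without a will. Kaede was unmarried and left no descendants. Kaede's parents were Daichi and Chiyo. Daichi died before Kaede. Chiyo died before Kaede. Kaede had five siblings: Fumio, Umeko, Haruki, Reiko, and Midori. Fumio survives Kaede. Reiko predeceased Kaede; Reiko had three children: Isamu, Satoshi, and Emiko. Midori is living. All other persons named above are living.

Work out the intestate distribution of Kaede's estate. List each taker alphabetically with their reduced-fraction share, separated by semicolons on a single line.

Neither parent survives and there are no descendants, so the estate passes to Kaede's siblings and their issue per stirpes.
The estate is divided into 5 equal shares of 1/5 among Fumio, Umeko, Haruki, Reiko, Midori.
Fumio is living and takes 1/5.
Umeko is living and takes 1/5.
Haruki is living and takes 1/5.
Reiko predeceased; the 1/5 allotted to Reiko's branch passes to Reiko's issue by representation.
The 1/5 is divided into 3 equal shares of 1/15 among Isamu, Satoshi, Emiko.
Isamu is living and takes 1/15.
Satoshi is living and takes 1/15.
Emiko is living and takes 1/15.
Midori is living and takes 1/5.

Emiko 1/15; Fumio 1/5; Haruki 1/5; Isamu 1/15; Midori 1/5; Satoshi 1/15; Umeko 1/5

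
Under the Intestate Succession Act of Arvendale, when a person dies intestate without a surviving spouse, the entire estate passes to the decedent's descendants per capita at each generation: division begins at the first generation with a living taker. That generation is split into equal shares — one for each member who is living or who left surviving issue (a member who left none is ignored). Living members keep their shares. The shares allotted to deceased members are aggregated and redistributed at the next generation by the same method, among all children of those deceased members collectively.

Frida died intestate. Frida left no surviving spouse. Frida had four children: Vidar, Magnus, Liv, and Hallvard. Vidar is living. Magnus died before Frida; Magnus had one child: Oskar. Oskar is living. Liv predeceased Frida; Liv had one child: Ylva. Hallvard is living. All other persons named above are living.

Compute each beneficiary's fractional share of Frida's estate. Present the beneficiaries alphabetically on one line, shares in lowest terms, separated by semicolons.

Hallvard 1/4; Oskar 1/4; Vidar 1/4; Ylva 1/4

There is no surviving spouse, so the entire estate passes to Frida's descendants per capita at each generation.
At generation 1 (Vidar, Magnus, Liv, Hallvard) there are 4 shares of (1)/4 = 1/4 each.
Living: Vidar and Hallvard — each takes 1/4.
Deceased: Magnus and Liv. Their combined 1/2 is pooled and carried to generation 2.
At generation 2 (Oskar, Ylva) there are 2 shares of (1/2)/2 = 1/4 each.
Living: Oskar and Ylva — each takes 1/4.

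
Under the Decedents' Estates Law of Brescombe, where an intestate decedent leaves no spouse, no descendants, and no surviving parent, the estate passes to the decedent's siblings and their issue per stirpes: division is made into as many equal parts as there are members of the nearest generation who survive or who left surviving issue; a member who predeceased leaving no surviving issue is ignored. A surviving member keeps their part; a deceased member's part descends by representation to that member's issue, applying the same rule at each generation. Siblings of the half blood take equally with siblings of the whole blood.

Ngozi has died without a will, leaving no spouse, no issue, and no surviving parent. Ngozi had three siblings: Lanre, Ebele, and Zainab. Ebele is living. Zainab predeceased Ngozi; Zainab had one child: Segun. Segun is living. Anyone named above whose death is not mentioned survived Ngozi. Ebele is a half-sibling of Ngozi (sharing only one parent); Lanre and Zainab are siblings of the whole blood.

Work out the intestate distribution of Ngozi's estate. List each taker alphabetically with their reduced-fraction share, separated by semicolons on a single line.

Ebele 1/3; Lanre 1/3; Segun 1/3

No spouse, descendants, or parent survives, so the estate passes to Ngozi's siblings per stirpes.
Half-blood and whole-blood siblings take equally under the stated rule.
The estate is divided into 3 equal shares of 1/3 among Lanre, Ebele, Zainab.
Lanre is living and takes 1/3.
Ebele is living and takes 1/3.
Zainab predeceased; the 1/3 allotted to Zainab's branch passes to Zainab's issue by representation.
Segun is the sole taker at this level and receives the full 1/3.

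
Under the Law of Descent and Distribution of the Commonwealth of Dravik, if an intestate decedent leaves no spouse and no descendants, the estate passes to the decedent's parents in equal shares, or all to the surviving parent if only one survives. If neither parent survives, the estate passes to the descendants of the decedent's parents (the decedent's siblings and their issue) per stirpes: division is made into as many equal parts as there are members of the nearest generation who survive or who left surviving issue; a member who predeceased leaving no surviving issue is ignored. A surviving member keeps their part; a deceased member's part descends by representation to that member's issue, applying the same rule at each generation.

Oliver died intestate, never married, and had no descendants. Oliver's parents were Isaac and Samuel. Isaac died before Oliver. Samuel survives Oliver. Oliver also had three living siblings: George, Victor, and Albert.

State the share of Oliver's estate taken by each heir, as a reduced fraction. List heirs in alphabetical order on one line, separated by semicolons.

Samuel 1

Only one parent, Samuel, survives, so Samuel takes the entire estate. The siblings take nothing because a surviving parent has priority.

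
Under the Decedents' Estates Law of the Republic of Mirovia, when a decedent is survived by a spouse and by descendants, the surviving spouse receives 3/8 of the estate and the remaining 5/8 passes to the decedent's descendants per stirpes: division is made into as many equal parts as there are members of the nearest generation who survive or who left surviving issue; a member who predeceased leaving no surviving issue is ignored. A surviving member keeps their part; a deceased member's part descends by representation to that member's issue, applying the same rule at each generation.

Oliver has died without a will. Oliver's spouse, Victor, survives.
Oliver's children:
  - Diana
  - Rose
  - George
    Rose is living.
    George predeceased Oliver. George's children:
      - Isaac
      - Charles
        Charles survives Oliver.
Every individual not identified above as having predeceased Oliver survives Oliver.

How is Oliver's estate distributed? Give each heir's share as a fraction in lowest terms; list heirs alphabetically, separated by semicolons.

Victor, as surviving spouse, takes 3/8.
The remaining 5/8 passes to Oliver's descendants per stirpes.
The 5/8 is divided into 3 equal shares of 5/24 among Diana, Rose, George.
Diana is living and takes 5/24.
Rose is living and takes 5/24.
George predeceased; the 5/24 allotted to George's branch passes to George's issue by representation.
The 5/24 is divided into 2 equal shares of 5/48 among Isaac, Charles.
Isaac is living and takes 5/48.
Charles is living and takes 5/48.

Charles 5/48; Diana 5/24; Isaac 5/48; Rose 5/24; Victor 3/8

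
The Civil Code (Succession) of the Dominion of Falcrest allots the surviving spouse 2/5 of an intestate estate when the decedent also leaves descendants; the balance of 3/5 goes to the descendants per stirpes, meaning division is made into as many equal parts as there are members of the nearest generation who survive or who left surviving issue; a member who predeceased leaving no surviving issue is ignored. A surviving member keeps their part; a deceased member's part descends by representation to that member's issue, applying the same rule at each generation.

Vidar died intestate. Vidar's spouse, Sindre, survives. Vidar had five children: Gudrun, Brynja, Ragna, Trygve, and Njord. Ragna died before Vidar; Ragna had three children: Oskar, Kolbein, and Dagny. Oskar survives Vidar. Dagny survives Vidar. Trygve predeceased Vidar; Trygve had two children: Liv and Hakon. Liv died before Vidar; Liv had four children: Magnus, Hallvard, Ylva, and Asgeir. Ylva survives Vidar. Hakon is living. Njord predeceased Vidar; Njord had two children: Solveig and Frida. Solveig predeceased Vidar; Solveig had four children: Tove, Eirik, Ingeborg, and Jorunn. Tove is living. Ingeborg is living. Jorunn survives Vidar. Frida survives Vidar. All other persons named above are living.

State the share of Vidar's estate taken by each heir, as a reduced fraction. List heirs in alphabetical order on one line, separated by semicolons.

Sindre, as surviving spouse, takes 2/5.
The remaining 3/5 passes to Vidar's descendants per stirpes.
The 3/5 is divided into 5 equal shares of 3/25 among Gudrun, Brynja, Ragna, Trygve, Njord.
Gudrun is living and takes 3/25.
Brynja is living and takes 3/25.
Ragna predeceased; the 3/25 allotted to Ragna's branch passes to Ragna's issue by representation.
The 3/25 is divided into 3 equal shares of 1/25 among Oskar, Kolbein, Dagny.
Oskar is living and takes 1/25.
Kolbein is living and takes 1/25.
Dagny is living and takes 1/25.
Trygve predeceased; the 3/25 allotted to Trygve's branch passes to Trygve's issue by representation.
The 3/25 is divided into 2 equal shares of 3/50 among Liv, Hakon.
Liv predeceased; the 3/50 allotted to Liv's branch passes to Liv's issue by representation.
The 3/50 is divided into 4 equal shares of 3/200 among Magnus, Hallvard, Ylva, Asgeir.
Magnus is living and takes 3/200.
Hallvard is living and takes 3/200.
Ylva is living and takes 3/200.
Asgeir is living and takes 3/200.
Hakon is living and takes 3/50.
Njord predeceased; the 3/25 allotted to Njord's branch passes to Njord's issue by representation.
The 3/25 is divided into 2 equal shares of 3/50 among Solveig, Frida.
Solveig predeceased; the 3/50 allotted to Solveig's branch passes to Solveig's issue by representation.
The 3/50 is divided into 4 equal shares of 3/200 among Tove, Eirik, Ingeborg, Jorunn.
Tove is living and takes 3/200.
Eirik is living and takes 3/200.
Ingeborg is living and takes 3/200.
Jorunn is living and takes 3/200.
Frida is living and takes 3/50.

Asgeir 3/200; Brynja 3/25; Dagny 1/25; Eirik 3/200; Frida 3/50; Gudrun 3/25; Hakon 3/50; Hallvard 3/200; Ingeborg 3/200; Jorunn 3/200; Kolbein 1/25; Magnus 3/200; Oskar 1/25; Sindre 2/5; Tove 3/200; Ylva 3/200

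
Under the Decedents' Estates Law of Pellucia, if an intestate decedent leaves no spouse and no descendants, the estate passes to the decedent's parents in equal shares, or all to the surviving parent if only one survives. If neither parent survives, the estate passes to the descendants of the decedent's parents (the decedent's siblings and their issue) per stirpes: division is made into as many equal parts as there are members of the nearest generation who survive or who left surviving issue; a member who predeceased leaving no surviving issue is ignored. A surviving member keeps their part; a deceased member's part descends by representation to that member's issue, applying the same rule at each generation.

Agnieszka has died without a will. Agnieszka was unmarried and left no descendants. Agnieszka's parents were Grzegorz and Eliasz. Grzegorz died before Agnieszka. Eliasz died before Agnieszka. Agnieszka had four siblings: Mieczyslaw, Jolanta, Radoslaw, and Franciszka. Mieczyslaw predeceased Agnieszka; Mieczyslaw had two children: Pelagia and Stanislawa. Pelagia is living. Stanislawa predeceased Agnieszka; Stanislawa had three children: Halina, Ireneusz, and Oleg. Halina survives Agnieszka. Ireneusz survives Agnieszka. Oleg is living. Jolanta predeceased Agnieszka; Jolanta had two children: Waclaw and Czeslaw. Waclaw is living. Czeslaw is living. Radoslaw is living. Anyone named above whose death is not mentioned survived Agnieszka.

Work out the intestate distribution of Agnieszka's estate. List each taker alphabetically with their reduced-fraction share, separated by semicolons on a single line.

Neither parent survives and there are no descendants, so the estate passes to Agnieszka's siblings and their issue per stirpes.
The estate is divided into 4 equal shares of 1/4 among Mieczyslaw, Jolanta, Radoslaw, Franciszka.
Mieczyslaw predeceased; the 1/4 allotted to Mieczyslaw's branch passes to Mieczyslaw's issue by representation.
The 1/4 is divided into 2 equal shares of 1/8 among Pelagia, Stanislawa.
Pelagia is living and takes 1/8.
Stanislawa predeceased; the 1/8 allotted to Stanislawa's branch passes to Stanislawa's issue by representation.
The 1/8 is divided into 3 equal shares of 1/24 among Halina, Ireneusz, Oleg.
Halina is living and takes 1/24.
Ireneusz is living and takes 1/24.
Oleg is living and takes 1/24.
Jolanta predeceased; the 1/4 allotted to Jolanta's branch passes to Jolanta's issue by representation.
The 1/4 is divided into 2 equal shares of 1/8 among Waclaw, Czeslaw.
Waclaw is living and takes 1/8.
Czeslaw is living and takes 1/8.
Radoslaw is living and takes 1/4.
Franciszka is living and takes 1/4.

Czeslaw 1/8; Franciszka 1/4; Halina 1/24; Ireneusz 1/24; Oleg 1/24; Pelagia 1/8; Radoslaw 1/4; Waclaw 1/8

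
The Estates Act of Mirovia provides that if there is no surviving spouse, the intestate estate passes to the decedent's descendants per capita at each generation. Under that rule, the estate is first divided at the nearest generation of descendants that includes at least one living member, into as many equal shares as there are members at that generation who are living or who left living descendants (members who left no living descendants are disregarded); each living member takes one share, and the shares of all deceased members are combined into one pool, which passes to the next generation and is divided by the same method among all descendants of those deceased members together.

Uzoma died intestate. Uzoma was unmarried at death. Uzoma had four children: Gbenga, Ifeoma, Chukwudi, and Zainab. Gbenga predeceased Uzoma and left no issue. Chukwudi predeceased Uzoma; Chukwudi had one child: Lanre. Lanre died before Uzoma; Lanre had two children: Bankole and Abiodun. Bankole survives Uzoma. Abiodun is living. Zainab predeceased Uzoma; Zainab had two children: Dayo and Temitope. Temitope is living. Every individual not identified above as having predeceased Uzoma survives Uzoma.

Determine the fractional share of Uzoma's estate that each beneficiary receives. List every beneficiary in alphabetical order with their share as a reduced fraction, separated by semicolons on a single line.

Abiodun 1/9; Bankole 1/9; Dayo 2/9; Ifeoma 1/3; Temitope 2/9

There is no surviving spouse, so the entire estate passes to Uzoma's descendants per capita at each generation.
At generation 1 (Ifeoma, Chukwudi, Zainab) there are 3 shares of (1)/3 = 1/3 each.
Living: Ifeoma — each takes 1/3.
Deceased: Chukwudi and Zainab. Their combined 2/3 is pooled and carried to generation 2.
At generation 2 (Lanre, Dayo, Temitope) there are 3 shares of (2/3)/3 = 2/9 each.
Living: Dayo and Temitope — each takes 2/9.
Deceased: Lanre. That 2/9 share is carried to generation 3.
At generation 3 (Bankole, Abiodun) there are 2 shares of (2/9)/2 = 1/9 each.
Living: Bankole and Abiodun — each takes 1/9.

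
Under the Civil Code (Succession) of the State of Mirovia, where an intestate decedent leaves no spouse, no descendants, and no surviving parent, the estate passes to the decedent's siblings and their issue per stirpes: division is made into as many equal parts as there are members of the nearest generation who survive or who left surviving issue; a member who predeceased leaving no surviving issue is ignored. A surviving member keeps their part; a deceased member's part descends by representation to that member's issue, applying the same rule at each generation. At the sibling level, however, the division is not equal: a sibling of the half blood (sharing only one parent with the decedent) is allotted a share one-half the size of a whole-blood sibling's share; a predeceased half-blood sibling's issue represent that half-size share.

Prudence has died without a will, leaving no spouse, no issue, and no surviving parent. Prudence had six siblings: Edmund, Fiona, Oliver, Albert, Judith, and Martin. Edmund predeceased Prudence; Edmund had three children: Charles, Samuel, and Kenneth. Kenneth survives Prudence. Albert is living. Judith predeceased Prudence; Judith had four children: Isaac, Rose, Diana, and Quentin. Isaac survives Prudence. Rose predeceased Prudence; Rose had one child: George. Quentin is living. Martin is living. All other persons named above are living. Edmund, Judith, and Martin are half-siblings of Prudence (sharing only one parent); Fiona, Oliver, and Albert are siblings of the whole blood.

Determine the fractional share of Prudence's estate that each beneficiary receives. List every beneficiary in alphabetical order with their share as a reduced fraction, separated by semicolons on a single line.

Albert 2/9; Charles 1/27; Diana 1/36; Fiona 2/9; George 1/36; Isaac 1/36; Kenneth 1/27; Martin 1/9; Oliver 2/9; Quentin 1/36; Samuel 1/27

No spouse, descendants, or parent survives, so the estate passes to Prudence's siblings per stirpes.
Half-blood siblings count for one-half the weight of whole-blood siblings at the initial division.
Dividing 1 in proportion to weights (total weight 9/2): Edmund (weight 1/2) → 1/9; Fiona (weight 1) → 2/9; Oliver (weight 1) → 2/9; Albert (weight 1) → 2/9; Judith (weight 1/2) → 1/9; Martin (weight 1/2) → 1/9.
Edmund predeceased; the 1/9 allotted to Edmund's branch passes to Edmund's issue by representation.
The 1/9 is divided into 3 equal shares of 1/27 among Charles, Samuel, Kenneth.
Charles is living and takes 1/27.
Samuel is living and takes 1/27.
Kenneth is living and takes 1/27.
Fiona is living and takes 2/9.
Oliver is living and takes 2/9.
Albert is living and takes 2/9.
Judith predeceased; the 1/9 allotted to Judith's branch passes to Judith's issue by representation.
The 1/9 is divided into 4 equal shares of 1/36 among Isaac, Rose, Diana, Quentin.
Isaac is living and takes 1/36.
Rose predeceased; the 1/36 allotted to Rose's branch passes to Rose's issue by representation.
George is the sole taker at this level and receives the full 1/36.
Diana is living and takes 1/36.
Quentin is living and takes 1/36.
Martin is living and takes 1/9.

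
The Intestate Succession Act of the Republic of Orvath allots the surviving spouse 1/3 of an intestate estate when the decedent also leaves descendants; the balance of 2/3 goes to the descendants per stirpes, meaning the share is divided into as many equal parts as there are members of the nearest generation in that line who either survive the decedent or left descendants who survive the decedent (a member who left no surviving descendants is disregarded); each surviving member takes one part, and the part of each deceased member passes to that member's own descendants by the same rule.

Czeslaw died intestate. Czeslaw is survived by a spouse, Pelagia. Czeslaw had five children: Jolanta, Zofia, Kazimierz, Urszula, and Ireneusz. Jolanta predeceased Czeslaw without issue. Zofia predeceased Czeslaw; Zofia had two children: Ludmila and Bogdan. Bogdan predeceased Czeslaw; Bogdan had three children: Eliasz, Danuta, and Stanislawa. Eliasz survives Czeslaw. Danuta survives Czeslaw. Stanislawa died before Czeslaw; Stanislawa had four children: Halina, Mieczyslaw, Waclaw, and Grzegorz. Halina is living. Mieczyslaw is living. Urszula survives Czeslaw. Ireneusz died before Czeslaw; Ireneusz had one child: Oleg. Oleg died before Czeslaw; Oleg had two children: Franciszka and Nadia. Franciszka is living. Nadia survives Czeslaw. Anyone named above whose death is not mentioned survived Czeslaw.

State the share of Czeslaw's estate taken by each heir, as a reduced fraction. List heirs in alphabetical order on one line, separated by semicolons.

Danuta 1/36; Eliasz 1/36; Franciszka 1/12; Grzegorz 1/144; Halina 1/144; Kazimierz 1/6; Ludmila 1/12; Mieczyslaw 1/144; Nadia 1/12; Pelagia 1/3; Urszula 1/6; Waclaw 1/144

Pelagia, as surviving spouse, takes 1/3.
The remaining 2/3 passes to Czeslaw's descendants per stirpes.
Jolanta left no surviving issue, so that branch lapses and is disregarded.
The 2/3 is divided into 4 equal shares of 1/6 among Zofia, Kazimierz, Urszula, Ireneusz.
Zofia predeceased; the 1/6 allotted to Zofia's branch passes to Zofia's issue by representation.
The 1/6 is divided into 2 equal shares of 1/12 among Ludmila, Bogdan.
Ludmila is living and takes 1/12.
Bogdan predeceased; the 1/12 allotted to Bogdan's branch passes to Bogdan's issue by representation.
The 1/12 is divided into 3 equal shares of 1/36 among Eliasz, Danuta, Stanislawa.
Eliasz is living and takes 1/36.
Danuta is living and takes 1/36.
Stanislawa predeceased; the 1/36 allotted to Stanislawa's branch passes to Stanislawa's issue by representation.
The 1/36 is divided into 4 equal shares of 1/144 among Halina, Mieczyslaw, Waclaw, Grzegorz.
Halina is living and takes 1/144.
Mieczyslaw is living and takes 1/144.
Waclaw is living and takes 1/144.
Grzegorz is living and takes 1/144.
Kazimierz is living and takes 1/6.
Urszula is living and takes 1/6.
Ireneusz predeceased; the 1/6 allotted to Ireneusz's branch passes to Ireneusz's issue by representation.
Oleg's line is the sole branch at this level, so the full 1/6 passes to Oleg's issue by representation.
The 1/6 is divided into 2 equal shares of 1/12 among Franciszka, Nadia.
Franciszka is living and takes 1/12.
Nadia is living and takes 1/12.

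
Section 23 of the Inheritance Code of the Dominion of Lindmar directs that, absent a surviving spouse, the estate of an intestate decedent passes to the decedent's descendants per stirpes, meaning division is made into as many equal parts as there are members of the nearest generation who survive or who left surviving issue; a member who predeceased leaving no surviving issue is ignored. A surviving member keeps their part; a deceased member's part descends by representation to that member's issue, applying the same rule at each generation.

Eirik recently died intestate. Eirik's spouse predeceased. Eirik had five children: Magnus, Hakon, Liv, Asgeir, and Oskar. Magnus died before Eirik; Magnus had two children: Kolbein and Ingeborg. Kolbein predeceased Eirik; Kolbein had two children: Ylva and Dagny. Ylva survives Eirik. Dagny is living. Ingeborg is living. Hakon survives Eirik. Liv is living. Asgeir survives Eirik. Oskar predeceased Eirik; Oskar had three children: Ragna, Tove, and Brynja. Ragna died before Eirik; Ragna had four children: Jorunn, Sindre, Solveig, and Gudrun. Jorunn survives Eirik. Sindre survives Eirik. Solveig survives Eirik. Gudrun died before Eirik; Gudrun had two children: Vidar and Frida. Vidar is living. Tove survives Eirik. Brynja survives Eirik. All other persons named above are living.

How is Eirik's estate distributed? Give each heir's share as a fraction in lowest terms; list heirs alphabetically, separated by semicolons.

Asgeir 1/5; Brynja 1/15; Dagny 1/20; Frida 1/120; Hakon 1/5; Ingeborg 1/10; Jorunn 1/60; Liv 1/5; Sindre 1/60; Solveig 1/60; Tove 1/15; Vidar 1/120; Ylva 1/20

There is no surviving spouse, so the entire estate passes to Eirik's descendants per stirpes.
The estate is divided into 5 equal shares of 1/5 among Magnus, Hakon, Liv, Asgeir, Oskar.
Magnus predeceased; the 1/5 allotted to Magnus's branch passes to Magnus's issue by representation.
The 1/5 is divided into 2 equal shares of 1/10 among Kolbein, Ingeborg.
Kolbein predeceased; the 1/10 allotted to Kolbein's branch passes to Kolbein's issue by representation.
The 1/10 is divided into 2 equal shares of 1/20 among Ylva, Dagny.
Ylva is living and takes 1/20.
Dagny is living and takes 1/20.
Ingeborg is living and takes 1/10.
Hakon is living and takes 1/5.
Liv is living and takes 1/5.
Asgeir is living and takes 1/5.
Oskar predeceased; the 1/5 allotted to Oskar's branch passes to Oskar's issue by representation.
The 1/5 is divided into 3 equal shares of 1/15 among Ragna, Tove, Brynja.
Ragna predeceased; the 1/15 allotted to Ragna's branch passes to Ragna's issue by representation.
The 1/15 is divided into 4 equal shares of 1/60 among Jorunn, Sindre, Solveig, Gudrun.
Jorunn is living and takes 1/60.
Sindre is living and takes 1/60.
Solveig is living and takes 1/60.
Gudrun predeceased; the 1/60 allotted to Gudrun's branch passes to Gudrun's issue by representation.
The 1/60 is divided into 2 equal shares of 1/120 among Vidar, Frida.
Vidar is living and takes 1/120.
Frida is living and takes 1/120.
Tove is living and takes 1/15.
Brynja is living and takes 1/15.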